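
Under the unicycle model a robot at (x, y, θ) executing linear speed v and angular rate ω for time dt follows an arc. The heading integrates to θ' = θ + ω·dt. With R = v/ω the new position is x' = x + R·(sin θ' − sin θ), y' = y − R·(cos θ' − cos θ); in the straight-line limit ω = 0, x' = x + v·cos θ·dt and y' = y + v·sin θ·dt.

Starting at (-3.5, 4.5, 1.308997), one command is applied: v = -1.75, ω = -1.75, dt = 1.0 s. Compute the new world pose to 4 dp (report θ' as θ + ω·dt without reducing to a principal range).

θ' = 1.3090 + -1.75·1.0 = -0.4410
R = v/ω = -1.75/-1.75 = 1.0000
x' = -3.5 + 1.0000·(sin -0.4410 − sin 1.3090) = -4.8928
y' = 4.5 − 1.0000·(cos -0.4410 − cos 1.3090) = 3.8545

(-4.8928, 3.8545, -0.4410)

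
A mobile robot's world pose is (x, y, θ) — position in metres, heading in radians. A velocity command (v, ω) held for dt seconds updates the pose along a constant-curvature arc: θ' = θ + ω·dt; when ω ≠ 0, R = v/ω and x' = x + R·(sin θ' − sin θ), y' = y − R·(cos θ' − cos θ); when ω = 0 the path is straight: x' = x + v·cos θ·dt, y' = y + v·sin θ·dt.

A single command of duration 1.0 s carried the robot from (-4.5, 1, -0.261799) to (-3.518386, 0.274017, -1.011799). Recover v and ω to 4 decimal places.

v = 1.2500, ω = -0.7500

Δθ = -1.011799 − -0.261799 = -0.750000
ω = Δθ/dt = -0.750000/1.0 = -0.7500
R = Δx/(sin θ' − sin θ) = -1.6667
v = R·ω = -1.6667·-0.7500 = 1.2500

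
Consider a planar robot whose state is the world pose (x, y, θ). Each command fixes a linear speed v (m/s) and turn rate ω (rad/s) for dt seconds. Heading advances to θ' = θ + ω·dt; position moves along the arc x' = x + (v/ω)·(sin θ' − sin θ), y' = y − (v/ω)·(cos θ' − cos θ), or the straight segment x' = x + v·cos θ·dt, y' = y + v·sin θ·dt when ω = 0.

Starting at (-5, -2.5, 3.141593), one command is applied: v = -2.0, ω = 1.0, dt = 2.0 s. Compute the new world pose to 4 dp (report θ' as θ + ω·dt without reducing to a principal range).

(-3.1814, 0.3323, 5.1416)

θ' = 3.1416 + 1.0·2.0 = 5.1416
R = v/ω = -2.0/1.0 = -2.0000
x' = -5 + -2.0000·(sin 5.1416 − sin 3.1416) = -3.1814
y' = -2.5 − -2.0000·(cos 5.1416 − cos 3.1416) = 0.3323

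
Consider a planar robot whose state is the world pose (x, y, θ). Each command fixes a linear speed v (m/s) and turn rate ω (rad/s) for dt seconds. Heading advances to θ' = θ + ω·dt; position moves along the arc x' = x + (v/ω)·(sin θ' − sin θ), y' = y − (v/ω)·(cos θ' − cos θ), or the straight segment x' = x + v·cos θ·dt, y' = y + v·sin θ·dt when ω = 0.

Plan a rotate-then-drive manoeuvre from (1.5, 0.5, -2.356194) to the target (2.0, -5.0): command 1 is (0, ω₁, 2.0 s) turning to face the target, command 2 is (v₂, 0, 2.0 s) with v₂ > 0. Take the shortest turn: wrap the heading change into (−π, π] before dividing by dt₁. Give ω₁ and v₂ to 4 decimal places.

ω₁ = 0.4380, v₂ = 2.7613

heading to target = atan2(-5−0.5, 2−1.5) = -1.4801
Δθ = wrap(-1.4801 − -2.3562) = 0.8761; ω₁ = Δθ/dt₁ = 0.4380
distance = √((2−1.5)² + (-5−0.5)²) = 5.5227; v₂ = distance/dt₂ = 2.7613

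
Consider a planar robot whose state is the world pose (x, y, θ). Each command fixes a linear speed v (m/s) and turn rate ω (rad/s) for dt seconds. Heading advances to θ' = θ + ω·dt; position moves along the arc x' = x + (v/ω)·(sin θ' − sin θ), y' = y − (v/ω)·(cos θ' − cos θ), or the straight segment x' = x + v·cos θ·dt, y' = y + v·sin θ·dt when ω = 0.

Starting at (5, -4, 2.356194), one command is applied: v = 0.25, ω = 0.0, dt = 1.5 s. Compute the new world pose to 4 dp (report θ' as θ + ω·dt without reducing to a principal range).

θ' = 2.3562 + 0.0·1.5 = 2.3562
ω = 0 → straight: x' = 5 + 0.25·cos(2.3562)·1.5 = 4.7348
y' = -4 + 0.25·sin(2.3562)·1.5 = -3.7348

(4.7348, -3.7348, 2.3562)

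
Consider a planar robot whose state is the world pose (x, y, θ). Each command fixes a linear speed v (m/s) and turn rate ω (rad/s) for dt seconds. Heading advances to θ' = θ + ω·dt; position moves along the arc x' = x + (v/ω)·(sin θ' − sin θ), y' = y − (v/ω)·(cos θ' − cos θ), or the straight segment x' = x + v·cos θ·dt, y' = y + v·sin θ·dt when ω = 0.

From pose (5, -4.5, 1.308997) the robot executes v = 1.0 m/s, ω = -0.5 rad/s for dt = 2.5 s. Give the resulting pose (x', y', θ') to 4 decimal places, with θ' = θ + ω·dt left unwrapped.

θ' = 1.3090 + -0.5·2.5 = 0.0590
R = v/ω = 1.0/-0.5 = -2.0000
x' = 5 + -2.0000·(sin 0.0590 − sin 1.3090) = 6.8139
y' = -4.5 − -2.0000·(cos 0.0590 − cos 1.3090) = -3.0211

(6.8139, -3.0211, 0.0590)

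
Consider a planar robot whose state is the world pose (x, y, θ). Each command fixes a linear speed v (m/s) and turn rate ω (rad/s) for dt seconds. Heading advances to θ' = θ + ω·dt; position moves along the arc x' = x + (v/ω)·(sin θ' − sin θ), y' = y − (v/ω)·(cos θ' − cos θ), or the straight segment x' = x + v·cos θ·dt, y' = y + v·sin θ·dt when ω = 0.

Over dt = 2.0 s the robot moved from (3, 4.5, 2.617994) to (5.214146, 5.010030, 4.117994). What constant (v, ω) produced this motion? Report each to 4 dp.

Δθ = 4.117994 − 2.617994 = 1.500000
ω = Δθ/dt = 1.500000/2.0 = 0.7500
R = Δx/(sin θ' − sin θ) = -1.6667
v = R·ω = -1.6667·0.7500 = -1.2500

v = -1.2500, ω = 0.7500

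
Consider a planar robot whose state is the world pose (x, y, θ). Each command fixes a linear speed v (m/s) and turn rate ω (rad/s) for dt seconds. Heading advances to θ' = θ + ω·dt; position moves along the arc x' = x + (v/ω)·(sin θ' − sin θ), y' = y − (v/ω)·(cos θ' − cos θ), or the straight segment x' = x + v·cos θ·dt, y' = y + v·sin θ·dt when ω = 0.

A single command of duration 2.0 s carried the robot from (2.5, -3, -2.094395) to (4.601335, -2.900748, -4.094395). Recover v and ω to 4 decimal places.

Δθ = -4.094395 − -2.094395 = -2.000000
ω = Δθ/dt = -2.000000/2.0 = -1.0000
R = Δx/(sin θ' − sin θ) = 1.2500
v = R·ω = 1.2500·-1.0000 = -1.2500

v = -1.2500, ω = -1.0000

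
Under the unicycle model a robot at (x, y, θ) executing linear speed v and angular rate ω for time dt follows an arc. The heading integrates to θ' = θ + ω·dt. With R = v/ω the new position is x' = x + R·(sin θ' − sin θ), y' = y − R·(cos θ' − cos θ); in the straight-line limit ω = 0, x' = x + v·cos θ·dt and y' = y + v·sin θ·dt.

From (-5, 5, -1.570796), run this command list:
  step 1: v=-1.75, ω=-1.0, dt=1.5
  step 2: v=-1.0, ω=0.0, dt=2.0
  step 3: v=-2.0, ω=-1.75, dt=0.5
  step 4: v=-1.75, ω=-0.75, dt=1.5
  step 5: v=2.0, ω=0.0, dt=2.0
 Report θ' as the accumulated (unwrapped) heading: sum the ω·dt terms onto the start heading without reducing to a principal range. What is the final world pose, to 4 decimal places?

(1.4328, 7.8486, -5.0708)

step 1: θ'=-3.0708 (R=1.7500) → pose (-3.3738, 6.7456, -3.0708)
step 2: θ'=-3.0708 (straight) → pose (-1.3788, 6.8871, -3.0708)
step 3: θ'=-3.9458 (R=1.1429) → pose (-0.4748, 6.5399, -3.9458)
step 4: θ'=-5.0708 (R=2.3333) → pose (0.0296, 4.1028, -5.0708)
step 5: θ'=-5.0708 (straight) → pose (1.4328, 7.8486, -5.0708)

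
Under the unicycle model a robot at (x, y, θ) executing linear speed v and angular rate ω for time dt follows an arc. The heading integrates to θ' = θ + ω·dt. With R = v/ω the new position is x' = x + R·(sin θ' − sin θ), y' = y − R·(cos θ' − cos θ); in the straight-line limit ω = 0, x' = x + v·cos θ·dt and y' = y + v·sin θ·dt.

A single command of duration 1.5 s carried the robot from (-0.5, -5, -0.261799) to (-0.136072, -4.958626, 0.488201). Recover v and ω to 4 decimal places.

Δθ = 0.488201 − -0.261799 = 0.750000
ω = Δθ/dt = 0.750000/1.5 = 0.5000
R = Δx/(sin θ' − sin θ) = 0.5000
v = R·ω = 0.5000·0.5000 = 0.2500

v = 0.2500, ω = 0.5000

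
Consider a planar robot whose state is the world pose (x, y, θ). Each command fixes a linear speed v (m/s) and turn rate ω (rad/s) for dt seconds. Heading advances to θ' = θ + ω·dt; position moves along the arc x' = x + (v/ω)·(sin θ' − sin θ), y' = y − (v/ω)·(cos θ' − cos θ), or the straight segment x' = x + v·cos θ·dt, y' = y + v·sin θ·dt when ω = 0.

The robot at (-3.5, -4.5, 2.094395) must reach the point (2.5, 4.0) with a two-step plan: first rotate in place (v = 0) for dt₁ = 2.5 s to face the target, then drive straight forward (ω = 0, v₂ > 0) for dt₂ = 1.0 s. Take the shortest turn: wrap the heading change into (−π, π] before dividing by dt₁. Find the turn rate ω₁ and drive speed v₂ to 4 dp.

heading to target = atan2(4−-4.5, 2.5−-3.5) = 0.9561
Δθ = wrap(0.9561 − 2.0944) = -1.1383; ω₁ = Δθ/dt₁ = -0.4553
distance = √((2.5−-3.5)² + (4−-4.5)²) = 10.4043; v₂ = distance/dt₂ = 10.4043

ω₁ = -0.4553, v₂ = 10.4043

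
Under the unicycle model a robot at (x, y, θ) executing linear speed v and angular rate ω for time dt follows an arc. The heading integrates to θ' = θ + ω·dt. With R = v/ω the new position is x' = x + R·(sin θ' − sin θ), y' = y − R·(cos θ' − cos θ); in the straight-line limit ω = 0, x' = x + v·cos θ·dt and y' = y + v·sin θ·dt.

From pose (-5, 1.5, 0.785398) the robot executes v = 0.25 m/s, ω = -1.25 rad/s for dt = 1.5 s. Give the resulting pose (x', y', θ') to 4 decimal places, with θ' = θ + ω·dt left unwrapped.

(-4.6813, 1.4511, -1.0896)

θ' = 0.7854 + -1.25·1.5 = -1.0896
R = v/ω = 0.25/-1.25 = -0.2000
x' = -5 + -0.2000·(sin -1.0896 − sin 0.7854) = -4.6813
y' = 1.5 − -0.2000·(cos -1.0896 − cos 0.7854) = 1.4511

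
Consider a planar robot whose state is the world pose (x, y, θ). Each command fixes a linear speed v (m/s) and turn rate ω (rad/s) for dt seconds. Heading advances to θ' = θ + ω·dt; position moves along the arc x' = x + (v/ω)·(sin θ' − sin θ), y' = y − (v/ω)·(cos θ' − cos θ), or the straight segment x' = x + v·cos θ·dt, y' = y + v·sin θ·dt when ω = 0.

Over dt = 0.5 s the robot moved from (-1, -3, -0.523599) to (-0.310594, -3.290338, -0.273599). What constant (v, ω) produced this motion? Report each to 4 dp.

v = 1.5000, ω = 0.5000

Δθ = -0.273599 − -0.523599 = 0.250000
ω = Δθ/dt = 0.250000/0.5 = 0.5000
R = Δx/(sin θ' − sin θ) = 3.0000
v = R·ω = 3.0000·0.5000 = 1.5000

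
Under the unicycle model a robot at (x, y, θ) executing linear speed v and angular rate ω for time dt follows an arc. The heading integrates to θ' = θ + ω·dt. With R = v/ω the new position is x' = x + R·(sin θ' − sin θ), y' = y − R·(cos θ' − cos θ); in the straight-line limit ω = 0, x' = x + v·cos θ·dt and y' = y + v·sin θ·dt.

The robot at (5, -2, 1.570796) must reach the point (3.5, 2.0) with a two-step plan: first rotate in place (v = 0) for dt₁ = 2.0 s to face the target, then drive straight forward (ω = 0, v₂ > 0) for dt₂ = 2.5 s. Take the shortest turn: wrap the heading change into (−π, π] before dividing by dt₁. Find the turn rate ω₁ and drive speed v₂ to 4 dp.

heading to target = atan2(2−-2, 3.5−5) = 1.9296
Δθ = wrap(1.9296 − 1.5708) = 0.3588; ω₁ = Δθ/dt₁ = 0.1794
distance = √((3.5−5)² + (2−-2)²) = 4.2720; v₂ = distance/dt₂ = 1.7088

ω₁ = 0.1794, v₂ = 1.7088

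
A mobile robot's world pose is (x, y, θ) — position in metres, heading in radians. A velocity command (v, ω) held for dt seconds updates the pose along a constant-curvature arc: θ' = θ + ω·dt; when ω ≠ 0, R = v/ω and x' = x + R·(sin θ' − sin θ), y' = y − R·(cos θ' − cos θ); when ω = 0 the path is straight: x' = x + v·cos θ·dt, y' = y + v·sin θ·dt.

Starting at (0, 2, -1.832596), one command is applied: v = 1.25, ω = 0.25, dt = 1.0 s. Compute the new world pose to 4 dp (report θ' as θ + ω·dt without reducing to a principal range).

θ' = -1.8326 + 0.25·1.0 = -1.5826
R = v/ω = 1.25/0.25 = 5.0000
x' = 0 + 5.0000·(sin -1.5826 − sin -1.8326) = -0.1700
y' = 2 − 5.0000·(cos -1.5826 − cos -1.8326) = 0.7649

(-0.1700, 0.7649, -1.5826)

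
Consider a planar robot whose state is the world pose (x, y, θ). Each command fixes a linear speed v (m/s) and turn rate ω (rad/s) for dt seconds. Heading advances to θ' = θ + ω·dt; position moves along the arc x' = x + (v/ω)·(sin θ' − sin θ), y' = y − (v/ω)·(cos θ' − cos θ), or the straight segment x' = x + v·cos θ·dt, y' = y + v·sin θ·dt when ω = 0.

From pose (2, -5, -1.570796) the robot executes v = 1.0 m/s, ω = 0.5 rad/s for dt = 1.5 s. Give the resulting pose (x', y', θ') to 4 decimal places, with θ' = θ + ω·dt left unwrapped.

(2.5366, -6.3633, -0.8208)

θ' = -1.5708 + 0.5·1.5 = -0.8208
R = v/ω = 1.0/0.5 = 2.0000
x' = 2 + 2.0000·(sin -0.8208 − sin -1.5708) = 2.5366
y' = -5 − 2.0000·(cos -0.8208 − cos -1.5708) = -6.3633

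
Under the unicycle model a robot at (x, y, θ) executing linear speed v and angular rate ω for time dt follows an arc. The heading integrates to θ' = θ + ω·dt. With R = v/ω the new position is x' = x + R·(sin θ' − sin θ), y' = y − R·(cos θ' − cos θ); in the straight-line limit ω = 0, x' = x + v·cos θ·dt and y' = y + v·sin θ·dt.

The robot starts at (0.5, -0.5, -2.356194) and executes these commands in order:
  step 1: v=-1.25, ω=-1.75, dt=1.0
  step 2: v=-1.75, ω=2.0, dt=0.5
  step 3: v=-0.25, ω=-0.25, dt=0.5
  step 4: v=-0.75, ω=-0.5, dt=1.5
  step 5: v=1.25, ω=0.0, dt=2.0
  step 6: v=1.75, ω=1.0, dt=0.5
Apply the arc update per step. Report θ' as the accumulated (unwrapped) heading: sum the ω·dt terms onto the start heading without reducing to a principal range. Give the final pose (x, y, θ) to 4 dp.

step 1: θ'=-4.1062 (R=0.7143) → pose (1.5921, -0.5981, -4.1062)
step 2: θ'=-3.1062 (R=-0.8750) → pose (2.3422, -0.9740, -3.1062)
step 3: θ'=-3.2312 (R=1.0000) → pose (2.4670, -0.9774, -3.2312)
step 4: θ'=-3.9812 (R=1.5000) → pose (3.4494, -1.4698, -3.9812)
step 5: θ'=-3.9812 (straight) → pose (1.7800, 0.3912, -3.9812)
step 6: θ'=-3.4812 (R=1.7500) → pose (1.0603, 0.8726, -3.4812)

(1.0603, 0.8726, -3.4812)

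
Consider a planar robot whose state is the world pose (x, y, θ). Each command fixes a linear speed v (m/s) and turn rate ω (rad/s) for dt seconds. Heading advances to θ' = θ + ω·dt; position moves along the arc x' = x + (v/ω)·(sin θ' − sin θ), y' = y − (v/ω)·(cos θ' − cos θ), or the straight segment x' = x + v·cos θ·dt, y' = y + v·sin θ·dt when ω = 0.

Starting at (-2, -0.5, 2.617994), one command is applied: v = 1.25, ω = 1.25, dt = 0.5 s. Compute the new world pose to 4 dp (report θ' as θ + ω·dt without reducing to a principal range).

(-2.6012, -0.3712, 3.2430)

θ' = 2.6180 + 1.25·0.5 = 3.2430
R = v/ω = 1.25/1.25 = 1.0000
x' = -2 + 1.0000·(sin 3.2430 − sin 2.6180) = -2.6012
y' = -0.5 − 1.0000·(cos 3.2430 − cos 2.6180) = -0.3712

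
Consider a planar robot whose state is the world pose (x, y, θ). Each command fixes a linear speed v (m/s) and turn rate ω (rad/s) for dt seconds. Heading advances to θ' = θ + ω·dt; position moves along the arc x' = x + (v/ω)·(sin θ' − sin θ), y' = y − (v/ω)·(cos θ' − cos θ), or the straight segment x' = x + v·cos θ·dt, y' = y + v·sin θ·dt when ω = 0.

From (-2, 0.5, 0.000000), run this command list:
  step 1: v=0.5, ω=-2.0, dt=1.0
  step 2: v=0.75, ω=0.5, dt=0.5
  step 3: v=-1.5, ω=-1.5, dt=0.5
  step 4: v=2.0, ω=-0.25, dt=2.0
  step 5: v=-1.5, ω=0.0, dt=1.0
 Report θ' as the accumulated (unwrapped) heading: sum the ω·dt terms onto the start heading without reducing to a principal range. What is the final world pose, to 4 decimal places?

step 1: θ'=-2.0000 (R=-0.2500) → pose (-1.7727, 0.1460, -2.0000)
step 2: θ'=-1.7500 (R=1.5000) → pose (-1.8847, -0.2109, -1.7500)
step 3: θ'=-2.5000 (R=1.0000) → pose (-1.4992, 0.4120, -2.5000)
step 4: θ'=-3.0000 (R=-8.0000) → pose (-5.1580, -1.0988, -3.0000)
step 5: θ'=-3.0000 (straight) → pose (-3.6730, -0.8871, -3.0000)

(-3.6730, -0.8871, -3.0000)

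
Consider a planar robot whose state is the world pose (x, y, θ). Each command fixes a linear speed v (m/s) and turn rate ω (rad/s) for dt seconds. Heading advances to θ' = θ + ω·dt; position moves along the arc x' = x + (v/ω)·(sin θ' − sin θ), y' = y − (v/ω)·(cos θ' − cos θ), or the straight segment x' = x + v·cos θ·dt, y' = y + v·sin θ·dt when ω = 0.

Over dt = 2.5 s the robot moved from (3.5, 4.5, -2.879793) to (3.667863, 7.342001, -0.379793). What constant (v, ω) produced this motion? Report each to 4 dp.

Δθ = -0.379793 − -2.879793 = 2.500000
ω = Δθ/dt = 2.500000/2.5 = 1.0000
R = −Δy/(cos θ' − cos θ) = -1.5000
v = R·ω = -1.5000·1.0000 = -1.5000

v = -1.5000, ω = 1.0000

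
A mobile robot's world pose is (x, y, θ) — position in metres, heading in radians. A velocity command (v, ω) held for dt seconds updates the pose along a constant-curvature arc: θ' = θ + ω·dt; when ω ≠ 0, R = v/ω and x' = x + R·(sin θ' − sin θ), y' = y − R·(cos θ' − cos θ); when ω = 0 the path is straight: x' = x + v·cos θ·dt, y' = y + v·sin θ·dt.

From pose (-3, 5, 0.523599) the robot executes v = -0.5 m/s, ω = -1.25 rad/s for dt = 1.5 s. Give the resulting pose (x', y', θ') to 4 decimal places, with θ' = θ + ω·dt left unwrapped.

(-3.5904, 5.2594, -1.3514)

θ' = 0.5236 + -1.25·1.5 = -1.3514
R = v/ω = -0.5/-1.25 = 0.4000
x' = -3 + 0.4000·(sin -1.3514 − sin 0.5236) = -3.5904
y' = 5 − 0.4000·(cos -1.3514 − cos 0.5236) = 5.2594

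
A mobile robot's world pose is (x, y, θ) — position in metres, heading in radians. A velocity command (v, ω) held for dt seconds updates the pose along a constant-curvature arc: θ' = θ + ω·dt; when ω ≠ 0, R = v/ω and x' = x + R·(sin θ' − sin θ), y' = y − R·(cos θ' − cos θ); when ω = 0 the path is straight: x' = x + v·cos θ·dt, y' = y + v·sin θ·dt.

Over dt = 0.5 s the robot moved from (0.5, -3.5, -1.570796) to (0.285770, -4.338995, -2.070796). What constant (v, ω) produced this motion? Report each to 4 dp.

Δθ = -2.070796 − -1.570796 = -0.500000
ω = Δθ/dt = -0.500000/0.5 = -1.0000
R = −Δy/(cos θ' − cos θ) = -1.7500
v = R·ω = -1.7500·-1.0000 = 1.7500

v = 1.7500, ω = -1.0000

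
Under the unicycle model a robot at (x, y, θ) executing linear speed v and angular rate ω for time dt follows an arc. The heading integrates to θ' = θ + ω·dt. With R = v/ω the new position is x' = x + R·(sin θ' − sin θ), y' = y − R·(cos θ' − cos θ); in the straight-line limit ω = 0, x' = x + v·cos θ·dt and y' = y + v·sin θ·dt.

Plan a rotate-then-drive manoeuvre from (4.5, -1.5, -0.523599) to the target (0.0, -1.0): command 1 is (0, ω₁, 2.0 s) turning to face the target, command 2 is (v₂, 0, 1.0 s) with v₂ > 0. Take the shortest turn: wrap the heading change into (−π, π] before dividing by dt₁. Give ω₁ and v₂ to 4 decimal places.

ω₁ = -1.3643, v₂ = 4.5277

heading to target = atan2(-1−-1.5, 0−4.5) = 3.0309
Δθ = wrap(3.0309 − -0.5236) = -2.7287; ω₁ = Δθ/dt₁ = -1.3643
distance = √((0−4.5)² + (-1−-1.5)²) = 4.5277; v₂ = distance/dt₂ = 4.5277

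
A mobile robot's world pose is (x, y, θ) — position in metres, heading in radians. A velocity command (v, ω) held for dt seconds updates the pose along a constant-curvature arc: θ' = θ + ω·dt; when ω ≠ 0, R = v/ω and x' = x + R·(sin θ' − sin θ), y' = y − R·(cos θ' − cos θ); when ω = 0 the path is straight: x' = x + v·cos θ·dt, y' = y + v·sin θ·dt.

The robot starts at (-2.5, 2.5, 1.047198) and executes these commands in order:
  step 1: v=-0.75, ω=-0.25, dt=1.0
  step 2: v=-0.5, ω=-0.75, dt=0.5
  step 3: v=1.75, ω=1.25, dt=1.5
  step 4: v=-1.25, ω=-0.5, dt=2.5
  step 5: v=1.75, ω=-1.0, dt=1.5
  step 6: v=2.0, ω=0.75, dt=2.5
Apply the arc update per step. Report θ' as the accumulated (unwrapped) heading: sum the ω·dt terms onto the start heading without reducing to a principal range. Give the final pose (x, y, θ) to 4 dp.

step 1: θ'=0.7972 (R=3.0000) → pose (-2.9519, 1.9039, 0.7972)
step 2: θ'=0.4222 (R=0.6667) → pose (-3.1556, 1.7615, 0.4222)
step 3: θ'=2.2972 (R=1.4000) → pose (-2.6827, 3.9685, 2.2972)
step 4: θ'=1.0472 (R=2.5000) → pose (-2.3866, 1.0580, 1.0472)
step 5: θ'=-0.4528 (R=-1.7500) → pose (-0.1054, 1.7566, -0.4528)
step 6: θ'=1.4222 (R=2.6667) → pose (3.6985, 3.7598, 1.4222)

(3.6985, 3.7598, 1.4222)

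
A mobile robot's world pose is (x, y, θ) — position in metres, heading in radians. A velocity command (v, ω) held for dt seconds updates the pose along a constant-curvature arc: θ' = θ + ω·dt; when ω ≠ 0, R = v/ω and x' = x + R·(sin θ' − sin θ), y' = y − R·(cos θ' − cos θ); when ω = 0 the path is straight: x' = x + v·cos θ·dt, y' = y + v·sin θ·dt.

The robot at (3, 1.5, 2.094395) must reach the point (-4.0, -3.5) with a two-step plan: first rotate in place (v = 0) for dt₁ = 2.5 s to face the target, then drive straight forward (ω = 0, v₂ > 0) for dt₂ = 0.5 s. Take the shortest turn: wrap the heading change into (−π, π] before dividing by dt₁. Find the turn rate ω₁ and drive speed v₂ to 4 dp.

heading to target = atan2(-3.5−1.5, -4−3) = -2.5213
Δθ = wrap(-2.5213 − 2.0944) = 1.6674; ω₁ = Δθ/dt₁ = 0.6670
distance = √((-4−3)² + (-3.5−1.5)²) = 8.6023; v₂ = distance/dt₂ = 17.2047

ω₁ = 0.6670, v₂ = 17.2047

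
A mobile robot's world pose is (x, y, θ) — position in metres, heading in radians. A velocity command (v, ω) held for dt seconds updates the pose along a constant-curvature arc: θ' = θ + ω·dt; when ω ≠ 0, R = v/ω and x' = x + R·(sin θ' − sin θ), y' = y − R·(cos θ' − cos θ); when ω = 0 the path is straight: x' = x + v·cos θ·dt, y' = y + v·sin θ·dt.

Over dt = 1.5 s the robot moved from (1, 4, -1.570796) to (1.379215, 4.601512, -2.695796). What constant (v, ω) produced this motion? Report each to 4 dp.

Δθ = -2.695796 − -1.570796 = -1.125000
ω = Δθ/dt = -1.125000/1.5 = -0.7500
R = −Δy/(cos θ' − cos θ) = 0.6667
v = R·ω = 0.6667·-0.7500 = -0.5000

v = -0.5000, ω = -0.7500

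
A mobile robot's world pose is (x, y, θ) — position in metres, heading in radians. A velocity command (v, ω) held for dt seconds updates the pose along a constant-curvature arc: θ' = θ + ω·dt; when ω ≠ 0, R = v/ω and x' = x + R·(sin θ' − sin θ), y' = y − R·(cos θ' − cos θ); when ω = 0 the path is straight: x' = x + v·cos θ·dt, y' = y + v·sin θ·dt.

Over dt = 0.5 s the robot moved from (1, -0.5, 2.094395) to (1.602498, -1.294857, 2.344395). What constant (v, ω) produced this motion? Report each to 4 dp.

Δθ = 2.344395 − 2.094395 = 0.250000
ω = Δθ/dt = 0.250000/0.5 = 0.5000
R = −Δy/(cos θ' − cos θ) = -4.0000
v = R·ω = -4.0000·0.5000 = -2.0000

v = -2.0000, ω = 0.5000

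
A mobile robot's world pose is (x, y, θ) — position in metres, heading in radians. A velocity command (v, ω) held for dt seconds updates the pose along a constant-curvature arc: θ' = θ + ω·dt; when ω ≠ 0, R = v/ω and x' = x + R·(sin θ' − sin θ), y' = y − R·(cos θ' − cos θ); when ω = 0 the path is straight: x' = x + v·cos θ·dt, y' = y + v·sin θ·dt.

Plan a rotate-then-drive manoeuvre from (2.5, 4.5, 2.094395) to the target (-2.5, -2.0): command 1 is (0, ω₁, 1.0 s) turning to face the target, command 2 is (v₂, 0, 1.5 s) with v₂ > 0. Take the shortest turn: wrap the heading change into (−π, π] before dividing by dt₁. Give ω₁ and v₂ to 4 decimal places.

ω₁ = 1.9623, v₂ = 5.4671

heading to target = atan2(-2−4.5, -2.5−2.5) = -2.2265
Δθ = wrap(-2.2265 − 2.0944) = 1.9623; ω₁ = Δθ/dt₁ = 1.9623
distance = √((-2.5−2.5)² + (-2−4.5)²) = 8.2006; v₂ = distance/dt₂ = 5.4671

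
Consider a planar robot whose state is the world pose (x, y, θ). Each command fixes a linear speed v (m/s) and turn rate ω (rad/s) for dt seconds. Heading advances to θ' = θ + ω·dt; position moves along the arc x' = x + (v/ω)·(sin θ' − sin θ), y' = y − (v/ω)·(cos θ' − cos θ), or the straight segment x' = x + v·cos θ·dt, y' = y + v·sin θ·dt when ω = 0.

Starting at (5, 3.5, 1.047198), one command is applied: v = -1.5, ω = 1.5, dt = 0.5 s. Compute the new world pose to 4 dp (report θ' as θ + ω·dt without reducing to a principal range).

θ' = 1.0472 + 1.5·0.5 = 1.7972
R = v/ω = -1.5/1.5 = -1.0000
x' = 5 + -1.0000·(sin 1.7972 − sin 1.0472) = 4.8915
y' = 3.5 − -1.0000·(cos 1.7972 − cos 1.0472) = 2.7755

(4.8915, 2.7755, 1.7972)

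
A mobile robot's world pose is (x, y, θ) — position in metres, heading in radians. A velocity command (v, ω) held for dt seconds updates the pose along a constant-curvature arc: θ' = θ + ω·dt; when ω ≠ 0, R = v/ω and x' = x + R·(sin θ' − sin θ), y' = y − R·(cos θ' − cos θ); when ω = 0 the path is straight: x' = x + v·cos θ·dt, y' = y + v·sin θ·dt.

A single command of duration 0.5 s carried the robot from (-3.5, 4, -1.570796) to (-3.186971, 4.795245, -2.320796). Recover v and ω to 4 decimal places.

v = -1.7500, ω = -1.5000

Δθ = -2.320796 − -1.570796 = -0.750000
ω = Δθ/dt = -0.750000/0.5 = -1.5000
R = −Δy/(cos θ' − cos θ) = 1.1667
v = R·ω = 1.1667·-1.5000 = -1.7500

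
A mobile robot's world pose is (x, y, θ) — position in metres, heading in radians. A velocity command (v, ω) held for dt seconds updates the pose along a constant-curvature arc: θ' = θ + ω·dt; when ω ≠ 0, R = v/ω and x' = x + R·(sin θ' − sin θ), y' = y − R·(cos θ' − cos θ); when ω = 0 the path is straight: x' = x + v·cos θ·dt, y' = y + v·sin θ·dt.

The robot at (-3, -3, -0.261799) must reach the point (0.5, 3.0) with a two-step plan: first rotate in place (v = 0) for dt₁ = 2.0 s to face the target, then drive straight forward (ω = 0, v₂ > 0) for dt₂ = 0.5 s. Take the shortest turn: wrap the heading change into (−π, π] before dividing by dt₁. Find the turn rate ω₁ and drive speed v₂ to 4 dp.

heading to target = atan2(3−-3, 0.5−-3) = 1.0427
Δθ = wrap(1.0427 − -0.2618) = 1.3045; ω₁ = Δθ/dt₁ = 0.6523
distance = √((0.5−-3)² + (3−-3)²) = 6.9462; v₂ = distance/dt₂ = 13.8924

ω₁ = 0.6523, v₂ = 13.8924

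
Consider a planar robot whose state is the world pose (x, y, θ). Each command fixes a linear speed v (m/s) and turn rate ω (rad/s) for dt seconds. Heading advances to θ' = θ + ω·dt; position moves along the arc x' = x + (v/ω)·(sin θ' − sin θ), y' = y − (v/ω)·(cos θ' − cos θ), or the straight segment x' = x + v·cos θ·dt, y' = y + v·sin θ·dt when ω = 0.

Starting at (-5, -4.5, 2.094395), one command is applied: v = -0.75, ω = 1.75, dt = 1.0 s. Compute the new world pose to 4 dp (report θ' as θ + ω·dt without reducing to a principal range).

θ' = 2.0944 + 1.75·1.0 = 3.8444
R = v/ω = -0.75/1.75 = -0.4286
x' = -5 + -0.4286·(sin 3.8444 − sin 2.0944) = -4.3518
y' = -4.5 − -0.4286·(cos 3.8444 − cos 2.0944) = -4.6127

(-4.3518, -4.6127, 3.8444)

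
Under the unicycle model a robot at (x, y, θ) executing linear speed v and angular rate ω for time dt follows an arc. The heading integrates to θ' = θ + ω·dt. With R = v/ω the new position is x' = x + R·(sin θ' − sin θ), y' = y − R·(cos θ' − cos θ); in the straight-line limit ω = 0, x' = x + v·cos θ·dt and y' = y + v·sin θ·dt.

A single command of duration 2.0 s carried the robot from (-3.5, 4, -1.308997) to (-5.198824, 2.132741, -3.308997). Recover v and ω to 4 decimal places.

v = 1.5000, ω = -1.0000

Δθ = -3.308997 − -1.308997 = -2.000000
ω = Δθ/dt = -2.000000/2.0 = -1.0000
R = −Δy/(cos θ' − cos θ) = -1.5000
v = R·ω = -1.5000·-1.0000 = 1.5000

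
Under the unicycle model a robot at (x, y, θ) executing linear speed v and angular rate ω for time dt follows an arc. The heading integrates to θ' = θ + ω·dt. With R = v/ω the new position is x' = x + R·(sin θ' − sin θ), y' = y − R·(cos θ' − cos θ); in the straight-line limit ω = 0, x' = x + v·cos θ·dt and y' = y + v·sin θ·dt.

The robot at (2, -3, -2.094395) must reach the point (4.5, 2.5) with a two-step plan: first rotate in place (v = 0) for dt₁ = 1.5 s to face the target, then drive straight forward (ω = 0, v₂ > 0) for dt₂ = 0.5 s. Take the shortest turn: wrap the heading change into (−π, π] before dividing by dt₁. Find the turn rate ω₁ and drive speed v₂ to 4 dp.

heading to target = atan2(2.5−-3, 4.5−2) = 1.1442
Δθ = wrap(1.1442 − -2.0944) = -3.0446; ω₁ = Δθ/dt₁ = -2.0297
distance = √((4.5−2)² + (2.5−-3)²) = 6.0415; v₂ = distance/dt₂ = 12.0830

ω₁ = -2.0297, v₂ = 12.0830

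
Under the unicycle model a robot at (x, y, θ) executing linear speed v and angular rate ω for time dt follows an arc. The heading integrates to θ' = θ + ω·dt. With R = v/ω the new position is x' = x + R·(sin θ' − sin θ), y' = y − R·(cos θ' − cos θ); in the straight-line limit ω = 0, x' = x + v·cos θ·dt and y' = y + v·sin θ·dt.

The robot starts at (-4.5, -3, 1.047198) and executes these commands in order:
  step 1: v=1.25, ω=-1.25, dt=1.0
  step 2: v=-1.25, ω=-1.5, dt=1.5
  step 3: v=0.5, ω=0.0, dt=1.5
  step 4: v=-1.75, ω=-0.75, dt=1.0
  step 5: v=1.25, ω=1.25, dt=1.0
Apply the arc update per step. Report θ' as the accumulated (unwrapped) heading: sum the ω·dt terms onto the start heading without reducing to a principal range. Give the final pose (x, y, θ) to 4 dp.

(-3.7367, -1.6353, -1.9528)

step 1: θ'=-0.2028 (R=-1.0000) → pose (-3.4326, -2.5205, -0.2028)
step 2: θ'=-2.4528 (R=0.8333) → pose (-3.7944, -1.0609, -2.4528)
step 3: θ'=-2.4528 (straight) → pose (-4.3734, -1.5376, -2.4528)
step 4: θ'=-3.2028 (R=2.3333) → pose (-2.7476, -1.0100, -3.2028)
step 5: θ'=-1.9528 (R=1.0000) → pose (-3.7367, -1.6353, -1.9528)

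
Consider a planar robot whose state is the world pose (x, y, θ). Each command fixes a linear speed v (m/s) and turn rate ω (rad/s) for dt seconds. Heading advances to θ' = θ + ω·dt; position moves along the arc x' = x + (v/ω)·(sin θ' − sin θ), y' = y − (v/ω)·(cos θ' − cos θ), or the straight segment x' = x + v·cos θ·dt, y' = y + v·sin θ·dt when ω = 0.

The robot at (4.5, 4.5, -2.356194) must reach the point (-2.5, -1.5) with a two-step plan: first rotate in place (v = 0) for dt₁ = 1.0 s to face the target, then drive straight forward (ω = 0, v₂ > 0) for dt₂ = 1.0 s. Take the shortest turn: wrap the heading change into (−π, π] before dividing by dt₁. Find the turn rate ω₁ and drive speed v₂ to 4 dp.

heading to target = atan2(-1.5−4.5, -2.5−4.5) = -2.4330
Δθ = wrap(-2.4330 − -2.3562) = -0.0768; ω₁ = Δθ/dt₁ = -0.0768
distance = √((-2.5−4.5)² + (-1.5−4.5)²) = 9.2195; v₂ = distance/dt₂ = 9.2195

ω₁ = -0.0768, v₂ = 9.2195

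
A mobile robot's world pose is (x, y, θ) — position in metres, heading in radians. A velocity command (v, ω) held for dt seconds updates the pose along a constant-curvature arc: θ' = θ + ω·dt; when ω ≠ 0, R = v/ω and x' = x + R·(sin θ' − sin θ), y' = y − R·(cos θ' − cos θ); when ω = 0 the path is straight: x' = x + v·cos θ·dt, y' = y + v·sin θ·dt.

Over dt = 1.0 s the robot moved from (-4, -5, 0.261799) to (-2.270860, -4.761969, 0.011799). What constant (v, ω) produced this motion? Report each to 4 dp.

v = 1.7500, ω = -0.2500

Δθ = 0.011799 − 0.261799 = -0.250000
ω = Δθ/dt = -0.250000/1.0 = -0.2500
R = Δx/(sin θ' − sin θ) = -7.0000
v = R·ω = -7.0000·-0.2500 = 1.7500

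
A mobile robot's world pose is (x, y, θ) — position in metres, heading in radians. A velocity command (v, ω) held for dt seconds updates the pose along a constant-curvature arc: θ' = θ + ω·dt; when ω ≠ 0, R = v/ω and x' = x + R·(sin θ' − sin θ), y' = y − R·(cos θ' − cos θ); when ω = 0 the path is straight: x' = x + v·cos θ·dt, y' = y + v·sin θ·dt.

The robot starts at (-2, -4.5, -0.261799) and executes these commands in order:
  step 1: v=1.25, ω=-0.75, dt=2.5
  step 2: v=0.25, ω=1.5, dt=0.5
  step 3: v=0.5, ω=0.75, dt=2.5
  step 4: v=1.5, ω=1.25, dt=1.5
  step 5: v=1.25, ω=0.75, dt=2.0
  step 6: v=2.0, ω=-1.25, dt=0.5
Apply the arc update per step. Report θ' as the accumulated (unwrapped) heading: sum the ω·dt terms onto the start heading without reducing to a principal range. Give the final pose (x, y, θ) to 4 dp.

(-2.9738, -6.0029, 3.2382)

step 1: θ'=-2.1368 (R=-1.6667) → pose (-1.0246, -7.0036, -2.1368)
step 2: θ'=-1.3868 (R=0.1667) → pose (-1.0478, -7.1235, -1.3868)
step 3: θ'=0.4882 (R=0.6667) → pose (-0.0797, -7.5903, 0.4882)
step 4: θ'=2.3632 (R=1.2000) → pose (0.2000, -5.6761, 2.3632)
step 5: θ'=3.8632 (R=1.6667) → pose (-2.0712, -5.6116, 3.8632)
step 6: θ'=3.2382 (R=-1.6000) → pose (-2.9738, -6.0029, 3.2382)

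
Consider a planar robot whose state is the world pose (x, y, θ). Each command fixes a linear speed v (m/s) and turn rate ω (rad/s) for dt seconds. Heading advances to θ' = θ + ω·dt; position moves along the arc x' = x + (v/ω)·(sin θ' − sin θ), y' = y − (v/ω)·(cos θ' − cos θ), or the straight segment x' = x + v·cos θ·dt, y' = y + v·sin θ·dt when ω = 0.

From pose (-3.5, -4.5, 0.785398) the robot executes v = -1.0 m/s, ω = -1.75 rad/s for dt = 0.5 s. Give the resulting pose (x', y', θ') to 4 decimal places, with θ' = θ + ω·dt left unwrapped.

(-3.9552, -4.6651, -0.0896)

θ' = 0.7854 + -1.75·0.5 = -0.0896
R = v/ω = -1.0/-1.75 = 0.5714
x' = -3.5 + 0.5714·(sin -0.0896 − sin 0.7854) = -3.9552
y' = -4.5 − 0.5714·(cos -0.0896 − cos 0.7854) = -4.6651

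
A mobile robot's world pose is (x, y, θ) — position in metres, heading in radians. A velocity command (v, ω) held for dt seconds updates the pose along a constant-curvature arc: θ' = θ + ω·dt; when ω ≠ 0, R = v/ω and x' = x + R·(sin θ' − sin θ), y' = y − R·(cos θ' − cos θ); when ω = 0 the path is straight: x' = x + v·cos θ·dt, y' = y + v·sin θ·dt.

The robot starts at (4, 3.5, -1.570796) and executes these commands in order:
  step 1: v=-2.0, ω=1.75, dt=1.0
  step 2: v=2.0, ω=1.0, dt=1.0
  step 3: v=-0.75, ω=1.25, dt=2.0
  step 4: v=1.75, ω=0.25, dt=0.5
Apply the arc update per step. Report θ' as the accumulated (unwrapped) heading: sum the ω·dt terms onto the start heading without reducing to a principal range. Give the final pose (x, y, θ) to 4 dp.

(4.2857, 4.5910, 3.8042)

step 1: θ'=0.1792 (R=-1.1429) → pose (2.6534, 4.6246, 0.1792)
step 2: θ'=1.1792 (R=2.0000) → pose (4.1455, 5.8292, 1.1792)
step 3: θ'=3.6792 (R=-0.6000) → pose (5.0074, 5.0848, 3.6792)
step 4: θ'=3.8042 (R=7.0000) → pose (4.2857, 4.5910, 3.8042)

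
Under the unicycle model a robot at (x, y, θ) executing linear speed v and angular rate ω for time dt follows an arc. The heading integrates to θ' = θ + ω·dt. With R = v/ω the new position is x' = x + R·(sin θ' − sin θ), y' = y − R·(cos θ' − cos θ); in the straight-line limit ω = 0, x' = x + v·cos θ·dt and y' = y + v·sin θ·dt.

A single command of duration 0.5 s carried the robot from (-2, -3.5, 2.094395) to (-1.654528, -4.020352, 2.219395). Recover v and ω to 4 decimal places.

v = -1.2500, ω = 0.2500

Δθ = 2.219395 − 2.094395 = 0.125000
ω = Δθ/dt = 0.125000/0.5 = 0.2500
R = −Δy/(cos θ' − cos θ) = -5.0000
v = R·ω = -5.0000·0.2500 = -1.2500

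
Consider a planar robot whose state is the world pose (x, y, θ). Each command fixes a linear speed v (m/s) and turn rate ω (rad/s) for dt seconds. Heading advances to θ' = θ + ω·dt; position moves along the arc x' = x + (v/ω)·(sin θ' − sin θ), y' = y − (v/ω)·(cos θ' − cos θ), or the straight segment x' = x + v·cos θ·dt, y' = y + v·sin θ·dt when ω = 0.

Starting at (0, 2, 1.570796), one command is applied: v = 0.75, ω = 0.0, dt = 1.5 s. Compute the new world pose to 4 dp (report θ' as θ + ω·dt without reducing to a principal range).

(0.0000, 3.1250, 1.5708)

θ' = 1.5708 + 0.0·1.5 = 1.5708
ω = 0 → straight: x' = 0 + 0.75·cos(1.5708)·1.5 = 0.0000
y' = 2 + 0.75·sin(1.5708)·1.5 = 3.1250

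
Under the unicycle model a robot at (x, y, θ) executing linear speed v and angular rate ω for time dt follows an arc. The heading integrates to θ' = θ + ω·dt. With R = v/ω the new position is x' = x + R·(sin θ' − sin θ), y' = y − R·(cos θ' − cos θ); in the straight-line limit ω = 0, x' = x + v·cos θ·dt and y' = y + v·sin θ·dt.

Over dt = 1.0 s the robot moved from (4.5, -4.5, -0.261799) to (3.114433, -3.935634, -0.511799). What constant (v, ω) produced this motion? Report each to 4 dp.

v = -1.5000, ω = -0.2500

Δθ = -0.511799 − -0.261799 = -0.250000
ω = Δθ/dt = -0.250000/1.0 = -0.2500
R = Δx/(sin θ' − sin θ) = 6.0000
v = R·ω = 6.0000·-0.2500 = -1.5000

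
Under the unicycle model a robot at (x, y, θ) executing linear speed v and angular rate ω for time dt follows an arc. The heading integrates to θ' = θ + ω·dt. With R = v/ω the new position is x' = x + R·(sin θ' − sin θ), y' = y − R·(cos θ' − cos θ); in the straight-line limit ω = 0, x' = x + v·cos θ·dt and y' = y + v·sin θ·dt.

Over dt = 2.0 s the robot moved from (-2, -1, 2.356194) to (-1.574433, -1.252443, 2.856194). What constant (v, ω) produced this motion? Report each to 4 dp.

v = -0.2500, ω = 0.2500

Δθ = 2.856194 − 2.356194 = 0.500000
ω = Δθ/dt = 0.500000/2.0 = 0.2500
R = Δx/(sin θ' − sin θ) = -1.0000
v = R·ω = -1.0000·0.2500 = -0.2500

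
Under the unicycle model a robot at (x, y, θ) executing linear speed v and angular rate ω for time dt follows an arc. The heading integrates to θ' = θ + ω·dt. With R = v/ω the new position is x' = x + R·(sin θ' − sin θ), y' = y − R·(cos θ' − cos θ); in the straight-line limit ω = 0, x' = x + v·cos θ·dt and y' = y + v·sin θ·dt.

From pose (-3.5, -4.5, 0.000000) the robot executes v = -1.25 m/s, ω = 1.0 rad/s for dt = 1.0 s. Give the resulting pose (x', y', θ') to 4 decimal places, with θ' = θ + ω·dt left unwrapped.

(-4.5518, -5.0746, 1.0000)

θ' = 0.0000 + 1.0·1.0 = 1.0000
R = v/ω = -1.25/1.0 = -1.2500
x' = -3.5 + -1.2500·(sin 1.0000 − sin 0.0000) = -4.5518
y' = -4.5 − -1.2500·(cos 1.0000 − cos 0.0000) = -5.0746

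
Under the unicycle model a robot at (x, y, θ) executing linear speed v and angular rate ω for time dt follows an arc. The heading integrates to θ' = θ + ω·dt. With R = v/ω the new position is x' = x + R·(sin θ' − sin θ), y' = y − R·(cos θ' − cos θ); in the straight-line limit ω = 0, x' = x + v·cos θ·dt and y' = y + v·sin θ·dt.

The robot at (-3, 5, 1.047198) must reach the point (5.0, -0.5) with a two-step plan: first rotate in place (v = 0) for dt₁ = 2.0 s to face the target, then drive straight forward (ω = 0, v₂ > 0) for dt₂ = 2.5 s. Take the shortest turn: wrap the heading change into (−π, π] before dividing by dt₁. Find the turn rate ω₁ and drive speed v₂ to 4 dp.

heading to target = atan2(-0.5−5, 5−-3) = -0.6023
Δθ = wrap(-0.6023 − 1.0472) = -1.6495; ω₁ = Δθ/dt₁ = -0.8247
distance = √((5−-3)² + (-0.5−5)²) = 9.7082; v₂ = distance/dt₂ = 3.8833

ω₁ = -0.8247, v₂ = 3.8833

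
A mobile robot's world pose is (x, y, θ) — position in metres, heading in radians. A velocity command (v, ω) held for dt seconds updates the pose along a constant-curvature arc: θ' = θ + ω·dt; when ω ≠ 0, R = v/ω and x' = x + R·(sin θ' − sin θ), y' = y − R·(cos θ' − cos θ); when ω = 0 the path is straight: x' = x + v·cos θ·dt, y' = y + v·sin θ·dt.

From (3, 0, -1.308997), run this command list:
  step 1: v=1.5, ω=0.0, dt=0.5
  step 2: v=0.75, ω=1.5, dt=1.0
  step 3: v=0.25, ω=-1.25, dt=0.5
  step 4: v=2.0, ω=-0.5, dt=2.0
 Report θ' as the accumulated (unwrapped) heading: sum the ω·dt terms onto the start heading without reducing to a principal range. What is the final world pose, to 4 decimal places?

step 1: θ'=-1.3090 (straight) → pose (3.1941, -0.7244, -1.3090)
step 2: θ'=0.1910 (R=0.5000) → pose (3.7720, -1.0859, 0.1910)
step 3: θ'=-0.4340 (R=-0.2000) → pose (3.8941, -1.1008, -0.4340)
step 4: θ'=-1.4340 (R=-4.0000) → pose (6.1747, -4.1845, -1.4340)

(6.1747, -4.1845, -1.4340)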